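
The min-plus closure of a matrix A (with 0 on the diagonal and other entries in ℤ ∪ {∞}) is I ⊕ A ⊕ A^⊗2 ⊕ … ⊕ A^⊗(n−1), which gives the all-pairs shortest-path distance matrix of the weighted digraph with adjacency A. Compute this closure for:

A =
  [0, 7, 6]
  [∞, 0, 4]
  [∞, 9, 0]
Closure =
  [0, 7, 6]
  [∞, 0, 4]
  [∞, 9, 0]

This is the Floyd-Warshall all-pairs shortest-path computation. For each intermediate vertex k = 0, 1, …, 2, update dist[i][j] ← min(dist[i][j], dist[i][k] + dist[k][j]). The final matrix gives, for each (i, j), the minimum total weight of any directed path from i to j (possibly empty when i = j).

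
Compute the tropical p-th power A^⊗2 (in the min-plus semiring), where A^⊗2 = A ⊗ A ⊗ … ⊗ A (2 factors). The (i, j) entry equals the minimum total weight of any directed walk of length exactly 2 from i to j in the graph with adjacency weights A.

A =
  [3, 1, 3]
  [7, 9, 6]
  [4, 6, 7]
A^⊗2 =
  [6, 4, 6]
  [10, 8, 10]
  [7, 5, 7]

Each entry (A^⊗2)_ij equals the minimum over all length-2 walks i = v_0 → v_1 → … → v_2 = j of Σ_t A[v_t][v_{t+1}]. For example, for (i, j) = (0, 2) we minimise over 3 possible intermediate vertex sequences; the minimum is 6, attained along the walk 0 → 0 → 2.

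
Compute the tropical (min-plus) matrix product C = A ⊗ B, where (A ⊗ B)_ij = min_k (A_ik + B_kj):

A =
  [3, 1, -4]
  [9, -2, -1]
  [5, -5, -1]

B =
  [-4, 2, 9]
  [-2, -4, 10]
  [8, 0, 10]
A ⊗ B =
  [-1, -4, 6]
  [-4, -6, 8]
  [-7, -9, 5]

Apply the min-plus product entry-by-entry:
  C[0][0] = min over k of (A[0][0] + B[0][0] = 3 + -4 = -1, A[0][1] + B[1][0] = 1 + -2 = -1, A[0][2] + B[2][0] = -4 + 8 = 4) = -1 (attained at k = 0)
  C[0][1] = min over k of (A[0][0] + B[0][1] = 3 + 2 = 5, A[0][1] + B[1][1] = 1 + -4 = -3, A[0][2] + B[2][1] = -4 + 0 = -4) = -4 (attained at k = 2)
  C[0][2] = min over k of (A[0][0] + B[0][2] = 3 + 9 = 12, A[0][1] + B[1][2] = 1 + 10 = 11, A[0][2] + B[2][2] = -4 + 10 = 6) = 6 (attained at k = 2)
  C[1][0] = min over k of (A[1][0] + B[0][0] = 9 + -4 = 5, A[1][1] + B[1][0] = -2 + -2 = -4, A[1][2] + B[2][0] = -1 + 8 = 7) = -4 (attained at k = 1)
  C[1][1] = min over k of (A[1][0] + B[0][1] = 9 + 2 = 11, A[1][1] + B[1][1] = -2 + -4 = -6, A[1][2] + B[2][1] = -1 + 0 = -1) = -6 (attained at k = 1)
  C[1][2] = min over k of (A[1][0] + B[0][2] = 9 + 9 = 18, A[1][1] + B[1][2] = -2 + 10 = 8, A[1][2] + B[2][2] = -1 + 10 = 9) = 8 (attained at k = 1)
  C[2][0] = min over k of (A[2][0] + B[0][0] = 5 + -4 = 1, A[2][1] + B[1][0] = -5 + -2 = -7, A[2][2] + B[2][0] = -1 + 8 = 7) = -7 (attained at k = 1)
  C[2][1] = min over k of (A[2][0] + B[0][1] = 5 + 2 = 7, A[2][1] + B[1][1] = -5 + -4 = -9, A[2][2] + B[2][1] = -1 + 0 = -1) = -9 (attained at k = 1)
  C[2][2] = min over k of (A[2][0] + B[0][2] = 5 + 9 = 14, A[2][1] + B[1][2] = -5 + 10 = 5, A[2][2] + B[2][2] = -1 + 10 = 9) = 5 (attained at k = 1)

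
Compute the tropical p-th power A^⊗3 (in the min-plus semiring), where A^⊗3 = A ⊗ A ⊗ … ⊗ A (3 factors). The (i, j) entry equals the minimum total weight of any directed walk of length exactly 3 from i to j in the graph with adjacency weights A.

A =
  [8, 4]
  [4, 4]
A^⊗3 =
  [12, 12]
  [12, 12]

Each entry (A^⊗3)_ij equals the minimum over all length-3 walks i = v_0 → v_1 → … → v_3 = j of Σ_t A[v_t][v_{t+1}]. For example, for (i, j) = (0, 1) we minimise over 4 possible intermediate vertex sequences; the minimum is 12, attained along the walk 0 → 1 → 0 → 1.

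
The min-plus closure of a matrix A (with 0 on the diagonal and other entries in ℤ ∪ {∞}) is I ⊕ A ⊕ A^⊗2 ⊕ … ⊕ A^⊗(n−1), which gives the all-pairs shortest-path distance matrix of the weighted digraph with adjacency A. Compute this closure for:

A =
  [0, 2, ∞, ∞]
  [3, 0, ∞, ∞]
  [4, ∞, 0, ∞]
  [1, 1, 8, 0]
Closure =
  [0, 2, ∞, ∞]
  [3, 0, ∞, ∞]
  [4, 6, 0, ∞]
  [1, 1, 8, 0]

This is the Floyd-Warshall all-pairs shortest-path computation. For each intermediate vertex k = 0, 1, …, 3, update dist[i][j] ← min(dist[i][j], dist[i][k] + dist[k][j]). The final matrix gives, for each (i, j), the minimum total weight of any directed path from i to j (possibly empty when i = j).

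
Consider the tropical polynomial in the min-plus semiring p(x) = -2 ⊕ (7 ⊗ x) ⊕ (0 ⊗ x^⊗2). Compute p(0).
p(0) = -2

A tropical monomial a ⊗ x^⊗i evaluates to a + i · x. Evaluating each term at x = 0:
  Term 0 contributes -2 + 0 · 0 = -2
  Term 1 contributes 7 + 1 · 0 = 7
  Term 2 contributes 0 + 2 · 0 = 0
p(0) = ⊕ of these = min[-2, 7, 0] = -2.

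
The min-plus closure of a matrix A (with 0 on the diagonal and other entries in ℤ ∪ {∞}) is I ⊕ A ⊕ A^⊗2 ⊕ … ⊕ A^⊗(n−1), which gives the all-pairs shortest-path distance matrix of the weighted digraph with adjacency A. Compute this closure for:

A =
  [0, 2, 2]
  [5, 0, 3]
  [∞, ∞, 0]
Closure =
  [0, 2, 2]
  [5, 0, 3]
  [∞, ∞, 0]

This is the Floyd-Warshall all-pairs shortest-path computation. For each intermediate vertex k = 0, 1, …, 2, update dist[i][j] ← min(dist[i][j], dist[i][k] + dist[k][j]). The final matrix gives, for each (i, j), the minimum total weight of any directed path from i to j (possibly empty when i = j).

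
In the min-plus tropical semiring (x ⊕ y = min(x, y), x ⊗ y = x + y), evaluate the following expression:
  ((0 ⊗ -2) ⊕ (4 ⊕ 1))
((0 ⊗ -2) ⊕ (4 ⊕ 1)) = -2

Expand innermost to outermost. Recall ⊕ takes the minimum of its arguments and ⊗ takes their sum. Working out the expression ((0 ⊗ -2) ⊕ (4 ⊕ 1)) gives -2.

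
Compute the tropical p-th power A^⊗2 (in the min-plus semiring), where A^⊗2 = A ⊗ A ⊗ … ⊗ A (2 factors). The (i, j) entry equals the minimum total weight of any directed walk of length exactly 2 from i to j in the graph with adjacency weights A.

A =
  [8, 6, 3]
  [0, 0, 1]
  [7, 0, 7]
A^⊗2 =
  [6, 3, 7]
  [0, 0, 1]
  [0, 0, 1]

Each entry (A^⊗2)_ij equals the minimum over all length-2 walks i = v_0 → v_1 → … → v_2 = j of Σ_t A[v_t][v_{t+1}]. For example, for (i, j) = (0, 2) we minimise over 3 possible intermediate vertex sequences; the minimum is 7, attained along the walk 0 → 1 → 2.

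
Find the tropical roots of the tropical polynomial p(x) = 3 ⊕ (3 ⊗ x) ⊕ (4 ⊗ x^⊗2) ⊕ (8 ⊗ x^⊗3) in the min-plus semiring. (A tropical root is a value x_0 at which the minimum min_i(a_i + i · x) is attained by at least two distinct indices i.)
Roots: {-4, -1, 0}

Each tropical root is a break point of the lower envelope of the lines y = a_i + i · x (there are 4 lines, with slopes 0, 1, ..., 3). Only the lines that attain the minimum somewhere contribute to roots; other lines are dominated. Here the surviving (envelope) indices are i = 3, i = 2, i = 1, i = 0.
Intersections between consecutive envelope lines give the roots: for adjacent envelope indices i < j the intersection is x = (a_i − a_j) / (j − i). Reading off the sorted break points: {-4, -1, 0}.
Verification: at each break x_0, at least two indices attain the minimum of min_i(a_i + i · x_0).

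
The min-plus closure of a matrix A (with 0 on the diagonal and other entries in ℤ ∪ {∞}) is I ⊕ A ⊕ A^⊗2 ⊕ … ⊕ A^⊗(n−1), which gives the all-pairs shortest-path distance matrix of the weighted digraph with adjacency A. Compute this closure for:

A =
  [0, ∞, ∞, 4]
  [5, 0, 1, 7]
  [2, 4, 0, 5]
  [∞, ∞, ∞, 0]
Closure =
  [0, ∞, ∞, 4]
  [3, 0, 1, 6]
  [2, 4, 0, 5]
  [∞, ∞, ∞, 0]

This is the Floyd-Warshall all-pairs shortest-path computation. For each intermediate vertex k = 0, 1, …, 3, update dist[i][j] ← min(dist[i][j], dist[i][k] + dist[k][j]). The final matrix gives, for each (i, j), the minimum total weight of any directed path from i to j (possibly empty when i = j).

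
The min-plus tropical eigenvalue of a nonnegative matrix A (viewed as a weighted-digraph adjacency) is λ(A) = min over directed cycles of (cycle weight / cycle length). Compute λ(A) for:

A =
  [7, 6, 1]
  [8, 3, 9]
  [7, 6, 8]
λ(A) = 3

Enumerate directed cycles and compute their means (weight / length). Sample:
  cycle 0 → 0: weight = 7, length = 1, mean = 7/1 ≈ 7.000
  cycle 1 → 1: weight = 3, length = 1, mean = 3/1 ≈ 3.000
  cycle 2 → 2: weight = 8, length = 1, mean = 8/1 ≈ 8.000
  cycle 0 → 1 → 0: weight = 14, length = 2, mean = 14/2 ≈ 7.000
  cycle 0 → 2 → 0: weight = 8, length = 2, mean = 8/2 ≈ 4.000
  cycle 1 → 0 → 1: weight = 14, length = 2, mean = 14/2 ≈ 7.000
Minimum mean = 3.000, attained e.g. along the cycle 1 → 1 with weight 3 and length 1. So λ(A) = 3/1 = 3.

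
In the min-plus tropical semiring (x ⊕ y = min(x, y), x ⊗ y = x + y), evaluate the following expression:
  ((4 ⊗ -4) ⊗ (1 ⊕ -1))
((4 ⊗ -4) ⊗ (1 ⊕ -1)) = -1

Expand innermost to outermost. Recall ⊕ takes the minimum of its arguments and ⊗ takes their sum. Working out the expression ((4 ⊗ -4) ⊗ (1 ⊕ -1)) gives -1.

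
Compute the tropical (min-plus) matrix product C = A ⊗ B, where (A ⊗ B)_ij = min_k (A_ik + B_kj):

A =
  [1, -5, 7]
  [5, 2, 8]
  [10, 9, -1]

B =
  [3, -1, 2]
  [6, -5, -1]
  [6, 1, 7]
A ⊗ B =
  [1, -10, -6]
  [8, -3, 1]
  [5, 0, 6]

Apply the min-plus product entry-by-entry:
  C[0][0] = min over k of (A[0][0] + B[0][0] = 1 + 3 = 4, A[0][1] + B[1][0] = -5 + 6 = 1, A[0][2] + B[2][0] = 7 + 6 = 13) = 1 (attained at k = 1)
  C[0][1] = min over k of (A[0][0] + B[0][1] = 1 + -1 = 0, A[0][1] + B[1][1] = -5 + -5 = -10, A[0][2] + B[2][1] = 7 + 1 = 8) = -10 (attained at k = 1)
  C[0][2] = min over k of (A[0][0] + B[0][2] = 1 + 2 = 3, A[0][1] + B[1][2] = -5 + -1 = -6, A[0][2] + B[2][2] = 7 + 7 = 14) = -6 (attained at k = 1)
  C[1][0] = min over k of (A[1][0] + B[0][0] = 5 + 3 = 8, A[1][1] + B[1][0] = 2 + 6 = 8, A[1][2] + B[2][0] = 8 + 6 = 14) = 8 (attained at k = 0)
  C[1][1] = min over k of (A[1][0] + B[0][1] = 5 + -1 = 4, A[1][1] + B[1][1] = 2 + -5 = -3, A[1][2] + B[2][1] = 8 + 1 = 9) = -3 (attained at k = 1)
  C[1][2] = min over k of (A[1][0] + B[0][2] = 5 + 2 = 7, A[1][1] + B[1][2] = 2 + -1 = 1, A[1][2] + B[2][2] = 8 + 7 = 15) = 1 (attained at k = 1)
  C[2][0] = min over k of (A[2][0] + B[0][0] = 10 + 3 = 13, A[2][1] + B[1][0] = 9 + 6 = 15, A[2][2] + B[2][0] = -1 + 6 = 5) = 5 (attained at k = 2)
  C[2][1] = min over k of (A[2][0] + B[0][1] = 10 + -1 = 9, A[2][1] + B[1][1] = 9 + -5 = 4, A[2][2] + B[2][1] = -1 + 1 = 0) = 0 (attained at k = 2)
  C[2][2] = min over k of (A[2][0] + B[0][2] = 10 + 2 = 12, A[2][1] + B[1][2] = 9 + -1 = 8, A[2][2] + B[2][2] = -1 + 7 = 6) = 6 (attained at k = 2)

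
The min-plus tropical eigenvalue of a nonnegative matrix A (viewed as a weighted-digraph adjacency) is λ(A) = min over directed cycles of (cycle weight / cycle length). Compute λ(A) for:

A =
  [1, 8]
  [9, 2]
λ(A) = 1

Enumerate directed cycles and compute their means (weight / length). Sample:
  cycle 0 → 0: weight = 1, length = 1, mean = 1/1 ≈ 1.000
  cycle 1 → 1: weight = 2, length = 1, mean = 2/1 ≈ 2.000
  cycle 0 → 1 → 0: weight = 17, length = 2, mean = 17/2 ≈ 8.500
  cycle 1 → 0 → 1: weight = 17, length = 2, mean = 17/2 ≈ 8.500
Minimum mean = 1.000, attained e.g. along the cycle 0 → 0 with weight 1 and length 1. So λ(A) = 1/1 = 1.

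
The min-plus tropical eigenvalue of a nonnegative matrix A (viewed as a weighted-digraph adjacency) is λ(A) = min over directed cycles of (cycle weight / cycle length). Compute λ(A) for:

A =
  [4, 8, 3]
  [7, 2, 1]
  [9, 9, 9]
λ(A) = 2

Enumerate directed cycles and compute their means (weight / length). Sample:
  cycle 0 → 0: weight = 4, length = 1, mean = 4/1 ≈ 4.000
  cycle 1 → 1: weight = 2, length = 1, mean = 2/1 ≈ 2.000
  cycle 2 → 2: weight = 9, length = 1, mean = 9/1 ≈ 9.000
  cycle 0 → 1 → 0: weight = 15, length = 2, mean = 15/2 ≈ 7.500
  cycle 0 → 2 → 0: weight = 12, length = 2, mean = 12/2 ≈ 6.000
  cycle 1 → 0 → 1: weight = 15, length = 2, mean = 15/2 ≈ 7.500
Minimum mean = 2.000, attained e.g. along the cycle 1 → 1 with weight 2 and length 1. So λ(A) = 2/1 = 2.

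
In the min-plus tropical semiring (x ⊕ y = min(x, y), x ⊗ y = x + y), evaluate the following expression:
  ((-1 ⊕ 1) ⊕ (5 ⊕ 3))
((-1 ⊕ 1) ⊕ (5 ⊕ 3)) = -1

Expand innermost to outermost. Recall ⊕ takes the minimum of its arguments and ⊗ takes their sum. Working out the expression ((-1 ⊕ 1) ⊕ (5 ⊕ 3)) gives -1.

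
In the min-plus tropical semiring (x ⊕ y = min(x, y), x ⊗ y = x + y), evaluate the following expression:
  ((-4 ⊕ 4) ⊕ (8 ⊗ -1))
((-4 ⊕ 4) ⊕ (8 ⊗ -1)) = -4

Expand innermost to outermost. Recall ⊕ takes the minimum of its arguments and ⊗ takes their sum. Working out the expression ((-4 ⊕ 4) ⊕ (8 ⊗ -1)) gives -4.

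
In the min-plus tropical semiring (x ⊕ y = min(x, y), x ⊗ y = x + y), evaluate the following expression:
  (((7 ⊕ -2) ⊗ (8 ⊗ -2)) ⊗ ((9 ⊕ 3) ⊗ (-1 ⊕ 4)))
(((7 ⊕ -2) ⊗ (8 ⊗ -2)) ⊗ ((9 ⊕ 3) ⊗ (-1 ⊕ 4))) = 6

Expand innermost to outermost. Recall ⊕ takes the minimum of its arguments and ⊗ takes their sum. Working out the expression (((7 ⊕ -2) ⊗ (8 ⊗ -2)) ⊗ ((9 ⊕ 3) ⊗ (-1 ⊕ 4))) gives 6.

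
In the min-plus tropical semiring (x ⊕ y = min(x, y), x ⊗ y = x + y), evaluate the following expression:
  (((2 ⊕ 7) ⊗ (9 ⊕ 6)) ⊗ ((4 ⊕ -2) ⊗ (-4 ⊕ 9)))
(((2 ⊕ 7) ⊗ (9 ⊕ 6)) ⊗ ((4 ⊕ -2) ⊗ (-4 ⊕ 9))) = 2

Expand innermost to outermost. Recall ⊕ takes the minimum of its arguments and ⊗ takes their sum. Working out the expression (((2 ⊕ 7) ⊗ (9 ⊕ 6)) ⊗ ((4 ⊕ -2) ⊗ (-4 ⊕ 9))) gives 2.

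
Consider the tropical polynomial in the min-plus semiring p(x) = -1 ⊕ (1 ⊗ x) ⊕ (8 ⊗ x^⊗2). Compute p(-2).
p(-2) = -1

A tropical monomial a ⊗ x^⊗i evaluates to a + i · x. Evaluating each term at x = -2:
  Term 0 contributes -1 + 0 · -2 = -1
  Term 1 contributes 1 + 1 · -2 = -1
  Term 2 contributes 8 + 2 · -2 = 4
p(-2) = ⊕ of these = min[-1, -1, 4] = -1.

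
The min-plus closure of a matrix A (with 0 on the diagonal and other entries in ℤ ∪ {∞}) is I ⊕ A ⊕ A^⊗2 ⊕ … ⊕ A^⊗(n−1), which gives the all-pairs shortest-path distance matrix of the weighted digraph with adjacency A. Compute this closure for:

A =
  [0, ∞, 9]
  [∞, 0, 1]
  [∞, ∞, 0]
Closure =
  [0, ∞, 9]
  [∞, 0, 1]
  [∞, ∞, 0]

This is the Floyd-Warshall all-pairs shortest-path computation. For each intermediate vertex k = 0, 1, …, 2, update dist[i][j] ← min(dist[i][j], dist[i][k] + dist[k][j]). The final matrix gives, for each (i, j), the minimum total weight of any directed path from i to j (possibly empty when i = j).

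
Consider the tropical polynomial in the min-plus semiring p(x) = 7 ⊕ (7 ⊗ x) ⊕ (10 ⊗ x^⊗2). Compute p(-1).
p(-1) = 6

A tropical monomial a ⊗ x^⊗i evaluates to a + i · x. Evaluating each term at x = -1:
  Term 0 contributes 7 + 0 · -1 = 7
  Term 1 contributes 7 + 1 · -1 = 6
  Term 2 contributes 10 + 2 · -1 = 8
p(-1) = ⊕ of these = min[7, 6, 8] = 6.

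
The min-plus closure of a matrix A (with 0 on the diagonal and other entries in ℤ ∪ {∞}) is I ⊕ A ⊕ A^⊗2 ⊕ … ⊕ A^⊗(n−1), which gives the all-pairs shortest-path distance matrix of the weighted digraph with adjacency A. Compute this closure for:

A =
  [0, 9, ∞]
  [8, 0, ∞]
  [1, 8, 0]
Closure =
  [0, 9, ∞]
  [8, 0, ∞]
  [1, 8, 0]

This is the Floyd-Warshall all-pairs shortest-path computation. For each intermediate vertex k = 0, 1, …, 2, update dist[i][j] ← min(dist[i][j], dist[i][k] + dist[k][j]). The final matrix gives, for each (i, j), the minimum total weight of any directed path from i to j (possibly empty when i = j).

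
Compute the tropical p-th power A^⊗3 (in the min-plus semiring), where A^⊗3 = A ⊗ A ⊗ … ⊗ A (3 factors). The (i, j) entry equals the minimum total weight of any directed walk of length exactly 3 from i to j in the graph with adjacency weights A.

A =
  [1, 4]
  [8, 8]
A^⊗3 =
  [3, 6]
  [10, 13]

Each entry (A^⊗3)_ij equals the minimum over all length-3 walks i = v_0 → v_1 → … → v_3 = j of Σ_t A[v_t][v_{t+1}]. For example, for (i, j) = (0, 1) we minimise over 4 possible intermediate vertex sequences; the minimum is 6, attained along the walk 0 → 0 → 0 → 1.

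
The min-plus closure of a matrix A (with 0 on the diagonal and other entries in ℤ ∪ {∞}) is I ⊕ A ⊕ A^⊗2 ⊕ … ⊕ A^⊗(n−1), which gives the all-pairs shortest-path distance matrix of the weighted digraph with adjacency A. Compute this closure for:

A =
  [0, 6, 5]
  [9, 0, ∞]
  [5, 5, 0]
Closure =
  [0, 6, 5]
  [9, 0, 14]
  [5, 5, 0]

This is the Floyd-Warshall all-pairs shortest-path computation. For each intermediate vertex k = 0, 1, …, 2, update dist[i][j] ← min(dist[i][j], dist[i][k] + dist[k][j]). The final matrix gives, for each (i, j), the minimum total weight of any directed path from i to j (possibly empty when i = j).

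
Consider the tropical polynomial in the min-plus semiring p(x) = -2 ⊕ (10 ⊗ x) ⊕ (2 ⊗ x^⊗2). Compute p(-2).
p(-2) = -2

A tropical monomial a ⊗ x^⊗i evaluates to a + i · x. Evaluating each term at x = -2:
  Term 0 contributes -2 + 0 · -2 = -2
  Term 1 contributes 10 + 1 · -2 = 8
  Term 2 contributes 2 + 2 · -2 = -2
p(-2) = ⊕ of these = min[-2, 8, -2] = -2.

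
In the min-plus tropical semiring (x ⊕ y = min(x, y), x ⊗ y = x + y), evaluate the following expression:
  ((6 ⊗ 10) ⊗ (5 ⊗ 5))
((6 ⊗ 10) ⊗ (5 ⊗ 5)) = 26

Expand innermost to outermost. Recall ⊕ takes the minimum of its arguments and ⊗ takes their sum. Working out the expression ((6 ⊗ 10) ⊗ (5 ⊗ 5)) gives 26.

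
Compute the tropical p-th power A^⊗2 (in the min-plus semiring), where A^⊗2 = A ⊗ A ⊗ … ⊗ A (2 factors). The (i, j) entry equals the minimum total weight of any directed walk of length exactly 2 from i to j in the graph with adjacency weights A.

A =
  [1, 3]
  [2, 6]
A^⊗2 =
  [2, 4]
  [3, 5]

Each entry (A^⊗2)_ij equals the minimum over all length-2 walks i = v_0 → v_1 → … → v_2 = j of Σ_t A[v_t][v_{t+1}]. For example, for (i, j) = (0, 1) we minimise over 2 possible intermediate vertex sequences; the minimum is 4, attained along the walk 0 → 0 → 1.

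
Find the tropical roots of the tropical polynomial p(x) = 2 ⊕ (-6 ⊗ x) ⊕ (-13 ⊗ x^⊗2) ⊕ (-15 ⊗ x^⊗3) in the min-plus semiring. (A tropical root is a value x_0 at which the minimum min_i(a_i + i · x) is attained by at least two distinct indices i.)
Roots: {2, 7, 8}

Each tropical root is a break point of the lower envelope of the lines y = a_i + i · x (there are 4 lines, with slopes 0, 1, ..., 3). Only the lines that attain the minimum somewhere contribute to roots; other lines are dominated. Here the surviving (envelope) indices are i = 3, i = 2, i = 1, i = 0.
Intersections between consecutive envelope lines give the roots: for adjacent envelope indices i < j the intersection is x = (a_i − a_j) / (j − i). Reading off the sorted break points: {2, 7, 8}.
Verification: at each break x_0, at least two indices attain the minimum of min_i(a_i + i · x_0).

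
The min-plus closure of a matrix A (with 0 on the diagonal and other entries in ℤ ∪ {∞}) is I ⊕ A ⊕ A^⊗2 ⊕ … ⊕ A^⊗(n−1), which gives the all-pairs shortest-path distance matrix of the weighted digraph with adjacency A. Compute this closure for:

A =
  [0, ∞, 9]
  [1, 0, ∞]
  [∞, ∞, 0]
Closure =
  [0, ∞, 9]
  [1, 0, 10]
  [∞, ∞, 0]

This is the Floyd-Warshall all-pairs shortest-path computation. For each intermediate vertex k = 0, 1, …, 2, update dist[i][j] ← min(dist[i][j], dist[i][k] + dist[k][j]). The final matrix gives, for each (i, j), the minimum total weight of any directed path from i to j (possibly empty when i = j).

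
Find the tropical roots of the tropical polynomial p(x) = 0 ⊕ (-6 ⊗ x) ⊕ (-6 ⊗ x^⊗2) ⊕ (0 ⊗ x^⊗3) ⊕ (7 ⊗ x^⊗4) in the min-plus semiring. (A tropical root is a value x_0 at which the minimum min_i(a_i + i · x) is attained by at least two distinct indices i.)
Roots: {-7, -6, 0, 6}

Each tropical root is a break point of the lower envelope of the lines y = a_i + i · x (there are 5 lines, with slopes 0, 1, ..., 4). Only the lines that attain the minimum somewhere contribute to roots; other lines are dominated. Here the surviving (envelope) indices are i = 4, i = 3, i = 2, i = 1, i = 0.
Intersections between consecutive envelope lines give the roots: for adjacent envelope indices i < j the intersection is x = (a_i − a_j) / (j − i). Reading off the sorted break points: {-7, -6, 0, 6}.
Verification: at each break x_0, at least two indices attain the minimum of min_i(a_i + i · x_0).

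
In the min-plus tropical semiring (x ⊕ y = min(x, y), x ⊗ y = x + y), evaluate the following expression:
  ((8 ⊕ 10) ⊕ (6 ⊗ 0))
((8 ⊕ 10) ⊕ (6 ⊗ 0)) = 6

Expand innermost to outermost. Recall ⊕ takes the minimum of its arguments and ⊗ takes their sum. Working out the expression ((8 ⊕ 10) ⊕ (6 ⊗ 0)) gives 6.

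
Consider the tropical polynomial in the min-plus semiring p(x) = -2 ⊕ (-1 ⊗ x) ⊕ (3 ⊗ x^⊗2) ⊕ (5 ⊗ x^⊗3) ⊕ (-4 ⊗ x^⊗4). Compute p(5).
p(5) = -2

A tropical monomial a ⊗ x^⊗i evaluates to a + i · x. Evaluating each term at x = 5:
  Term 0 contributes -2 + 0 · 5 = -2
  Term 1 contributes -1 + 1 · 5 = 4
  Term 2 contributes 3 + 2 · 5 = 13
  Term 3 contributes 5 + 3 · 5 = 20
  Term 4 contributes -4 + 4 · 5 = 16
p(5) = ⊕ of these = min[-2, 4, 13, 20, 16] = -2.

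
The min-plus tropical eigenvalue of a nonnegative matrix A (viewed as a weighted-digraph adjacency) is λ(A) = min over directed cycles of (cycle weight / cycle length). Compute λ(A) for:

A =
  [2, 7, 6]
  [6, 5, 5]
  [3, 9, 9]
λ(A) = 2

Enumerate directed cycles and compute their means (weight / length). Sample:
  cycle 0 → 0: weight = 2, length = 1, mean = 2/1 ≈ 2.000
  cycle 1 → 1: weight = 5, length = 1, mean = 5/1 ≈ 5.000
  cycle 2 → 2: weight = 9, length = 1, mean = 9/1 ≈ 9.000
  cycle 0 → 1 → 0: weight = 13, length = 2, mean = 13/2 ≈ 6.500
  cycle 0 → 2 → 0: weight = 9, length = 2, mean = 9/2 ≈ 4.500
  cycle 1 → 0 → 1: weight = 13, length = 2, mean = 13/2 ≈ 6.500
Minimum mean = 2.000, attained e.g. along the cycle 0 → 0 with weight 2 and length 1. So λ(A) = 2/1 = 2.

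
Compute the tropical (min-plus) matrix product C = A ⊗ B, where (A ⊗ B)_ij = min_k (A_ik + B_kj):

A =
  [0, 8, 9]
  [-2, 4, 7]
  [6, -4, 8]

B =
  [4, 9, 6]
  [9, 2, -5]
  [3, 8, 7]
A ⊗ B =
  [4, 9, 3]
  [2, 6, -1]
  [5, -2, -9]

Apply the min-plus product entry-by-entry:
  C[0][0] = min over k of (A[0][0] + B[0][0] = 0 + 4 = 4, A[0][1] + B[1][0] = 8 + 9 = 17, A[0][2] + B[2][0] = 9 + 3 = 12) = 4 (attained at k = 0)
  C[0][1] = min over k of (A[0][0] + B[0][1] = 0 + 9 = 9, A[0][1] + B[1][1] = 8 + 2 = 10, A[0][2] + B[2][1] = 9 + 8 = 17) = 9 (attained at k = 0)
  C[0][2] = min over k of (A[0][0] + B[0][2] = 0 + 6 = 6, A[0][1] + B[1][2] = 8 + -5 = 3, A[0][2] + B[2][2] = 9 + 7 = 16) = 3 (attained at k = 1)
  C[1][0] = min over k of (A[1][0] + B[0][0] = -2 + 4 = 2, A[1][1] + B[1][0] = 4 + 9 = 13, A[1][2] + B[2][0] = 7 + 3 = 10) = 2 (attained at k = 0)
  C[1][1] = min over k of (A[1][0] + B[0][1] = -2 + 9 = 7, A[1][1] + B[1][1] = 4 + 2 = 6, A[1][2] + B[2][1] = 7 + 8 = 15) = 6 (attained at k = 1)
  C[1][2] = min over k of (A[1][0] + B[0][2] = -2 + 6 = 4, A[1][1] + B[1][2] = 4 + -5 = -1, A[1][2] + B[2][2] = 7 + 7 = 14) = -1 (attained at k = 1)
  C[2][0] = min over k of (A[2][0] + B[0][0] = 6 + 4 = 10, A[2][1] + B[1][0] = -4 + 9 = 5, A[2][2] + B[2][0] = 8 + 3 = 11) = 5 (attained at k = 1)
  C[2][1] = min over k of (A[2][0] + B[0][1] = 6 + 9 = 15, A[2][1] + B[1][1] = -4 + 2 = -2, A[2][2] + B[2][1] = 8 + 8 = 16) = -2 (attained at k = 1)
  C[2][2] = min over k of (A[2][0] + B[0][2] = 6 + 6 = 12, A[2][1] + B[1][2] = -4 + -5 = -9, A[2][2] + B[2][2] = 8 + 7 = 15) = -9 (attained at k = 1)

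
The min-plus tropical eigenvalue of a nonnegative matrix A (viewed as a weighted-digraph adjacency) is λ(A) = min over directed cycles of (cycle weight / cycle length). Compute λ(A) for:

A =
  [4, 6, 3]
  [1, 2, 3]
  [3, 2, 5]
λ(A) = 2

Enumerate directed cycles and compute their means (weight / length). Sample:
  cycle 0 → 0: weight = 4, length = 1, mean = 4/1 ≈ 4.000
  cycle 1 → 1: weight = 2, length = 1, mean = 2/1 ≈ 2.000
  cycle 2 → 2: weight = 5, length = 1, mean = 5/1 ≈ 5.000
  cycle 0 → 1 → 0: weight = 7, length = 2, mean = 7/2 ≈ 3.500
  cycle 0 → 2 → 0: weight = 6, length = 2, mean = 6/2 ≈ 3.000
  cycle 1 → 0 → 1: weight = 7, length = 2, mean = 7/2 ≈ 3.500
Minimum mean = 2.000, attained e.g. along the cycle 1 → 1 with weight 2 and length 1. So λ(A) = 2/1 = 2.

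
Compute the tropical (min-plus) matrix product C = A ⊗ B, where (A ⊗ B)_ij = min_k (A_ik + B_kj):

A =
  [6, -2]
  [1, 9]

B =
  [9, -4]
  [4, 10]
A ⊗ B =
  [2, 2]
  [10, -3]

Apply the min-plus product entry-by-entry:
  C[0][0] = min over k of (A[0][0] + B[0][0] = 6 + 9 = 15, A[0][1] + B[1][0] = -2 + 4 = 2) = 2 (attained at k = 1)
  C[0][1] = min over k of (A[0][0] + B[0][1] = 6 + -4 = 2, A[0][1] + B[1][1] = -2 + 10 = 8) = 2 (attained at k = 0)
  C[1][0] = min over k of (A[1][0] + B[0][0] = 1 + 9 = 10, A[1][1] + B[1][0] = 9 + 4 = 13) = 10 (attained at k = 0)
  C[1][1] = min over k of (A[1][0] + B[0][1] = 1 + -4 = -3, A[1][1] + B[1][1] = 9 + 10 = 19) = -3 (attained at k = 0)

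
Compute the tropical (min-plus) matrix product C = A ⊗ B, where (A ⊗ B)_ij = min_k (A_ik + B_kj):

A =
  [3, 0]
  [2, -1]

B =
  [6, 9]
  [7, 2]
A ⊗ B =
  [7, 2]
  [6, 1]

Apply the min-plus product entry-by-entry:
  C[0][0] = min over k of (A[0][0] + B[0][0] = 3 + 6 = 9, A[0][1] + B[1][0] = 0 + 7 = 7) = 7 (attained at k = 1)
  C[0][1] = min over k of (A[0][0] + B[0][1] = 3 + 9 = 12, A[0][1] + B[1][1] = 0 + 2 = 2) = 2 (attained at k = 1)
  C[1][0] = min over k of (A[1][0] + B[0][0] = 2 + 6 = 8, A[1][1] + B[1][0] = -1 + 7 = 6) = 6 (attained at k = 1)
  C[1][1] = min over k of (A[1][0] + B[0][1] = 2 + 9 = 11, A[1][1] + B[1][1] = -1 + 2 = 1) = 1 (attained at k = 1)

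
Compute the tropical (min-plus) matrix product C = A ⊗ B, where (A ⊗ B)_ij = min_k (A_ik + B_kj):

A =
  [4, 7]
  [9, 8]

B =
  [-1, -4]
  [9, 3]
A ⊗ B =
  [3, 0]
  [8, 5]

Apply the min-plus product entry-by-entry:
  C[0][0] = min over k of (A[0][0] + B[0][0] = 4 + -1 = 3, A[0][1] + B[1][0] = 7 + 9 = 16) = 3 (attained at k = 0)
  C[0][1] = min over k of (A[0][0] + B[0][1] = 4 + -4 = 0, A[0][1] + B[1][1] = 7 + 3 = 10) = 0 (attained at k = 0)
  C[1][0] = min over k of (A[1][0] + B[0][0] = 9 + -1 = 8, A[1][1] + B[1][0] = 8 + 9 = 17) = 8 (attained at k = 0)
  C[1][1] = min over k of (A[1][0] + B[0][1] = 9 + -4 = 5, A[1][1] + B[1][1] = 8 + 3 = 11) = 5 (attained at k = 0)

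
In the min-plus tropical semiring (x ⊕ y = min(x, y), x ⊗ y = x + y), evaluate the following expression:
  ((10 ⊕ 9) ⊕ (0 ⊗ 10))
((10 ⊕ 9) ⊕ (0 ⊗ 10)) = 9

Expand innermost to outermost. Recall ⊕ takes the minimum of its arguments and ⊗ takes their sum. Working out the expression ((10 ⊕ 9) ⊕ (0 ⊗ 10)) gives 9.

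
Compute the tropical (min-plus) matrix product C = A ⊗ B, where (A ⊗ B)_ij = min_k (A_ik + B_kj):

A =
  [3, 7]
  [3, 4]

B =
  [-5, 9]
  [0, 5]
A ⊗ B =
  [-2, 12]
  [-2, 9]

Apply the min-plus product entry-by-entry:
  C[0][0] = min over k of (A[0][0] + B[0][0] = 3 + -5 = -2, A[0][1] + B[1][0] = 7 + 0 = 7) = -2 (attained at k = 0)
  C[0][1] = min over k of (A[0][0] + B[0][1] = 3 + 9 = 12, A[0][1] + B[1][1] = 7 + 5 = 12) = 12 (attained at k = 0)
  C[1][0] = min over k of (A[1][0] + B[0][0] = 3 + -5 = -2, A[1][1] + B[1][0] = 4 + 0 = 4) = -2 (attained at k = 0)
  C[1][1] = min over k of (A[1][0] + B[0][1] = 3 + 9 = 12, A[1][1] + B[1][1] = 4 + 5 = 9) = 9 (attained at k = 1)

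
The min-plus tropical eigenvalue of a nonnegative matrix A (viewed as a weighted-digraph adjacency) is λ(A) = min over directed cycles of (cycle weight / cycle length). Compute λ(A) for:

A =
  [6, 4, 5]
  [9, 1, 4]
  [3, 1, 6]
λ(A) = 1

Enumerate directed cycles and compute their means (weight / length). Sample:
  cycle 0 → 0: weight = 6, length = 1, mean = 6/1 ≈ 6.000
  cycle 1 → 1: weight = 1, length = 1, mean = 1/1 ≈ 1.000
  cycle 2 → 2: weight = 6, length = 1, mean = 6/1 ≈ 6.000
  cycle 0 → 1 → 0: weight = 13, length = 2, mean = 13/2 ≈ 6.500
  cycle 0 → 2 → 0: weight = 8, length = 2, mean = 8/2 ≈ 4.000
  cycle 1 → 0 → 1: weight = 13, length = 2, mean = 13/2 ≈ 6.500
Minimum mean = 1.000, attained e.g. along the cycle 1 → 1 with weight 1 and length 1. So λ(A) = 1/1 = 1.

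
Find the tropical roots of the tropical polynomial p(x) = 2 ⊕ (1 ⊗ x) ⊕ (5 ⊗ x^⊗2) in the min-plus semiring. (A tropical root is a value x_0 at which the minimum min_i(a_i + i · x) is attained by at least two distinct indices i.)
Roots: {-4, 1}

Each tropical root is a break point of the lower envelope of the lines y = a_i + i · x (there are 3 lines, with slopes 0, 1, ..., 2). Only the lines that attain the minimum somewhere contribute to roots; other lines are dominated. Here the surviving (envelope) indices are i = 2, i = 1, i = 0.
Intersections between consecutive envelope lines give the roots: for adjacent envelope indices i < j the intersection is x = (a_i − a_j) / (j − i). Reading off the sorted break points: {-4, 1}.
Verification: at each break x_0, at least two indices attain the minimum of min_i(a_i + i · x_0).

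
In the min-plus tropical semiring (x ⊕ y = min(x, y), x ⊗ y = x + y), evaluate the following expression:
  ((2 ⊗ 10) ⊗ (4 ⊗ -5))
((2 ⊗ 10) ⊗ (4 ⊗ -5)) = 11

Expand innermost to outermost. Recall ⊕ takes the minimum of its arguments and ⊗ takes their sum. Working out the expression ((2 ⊗ 10) ⊗ (4 ⊗ -5)) gives 11.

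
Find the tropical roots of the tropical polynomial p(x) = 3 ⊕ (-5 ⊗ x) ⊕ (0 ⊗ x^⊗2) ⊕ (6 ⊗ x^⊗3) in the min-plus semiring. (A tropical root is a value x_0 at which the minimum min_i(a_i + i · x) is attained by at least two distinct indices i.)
Roots: {-6, -5, 8}

Each tropical root is a break point of the lower envelope of the lines y = a_i + i · x (there are 4 lines, with slopes 0, 1, ..., 3). Only the lines that attain the minimum somewhere contribute to roots; other lines are dominated. Here the surviving (envelope) indices are i = 3, i = 2, i = 1, i = 0.
Intersections between consecutive envelope lines give the roots: for adjacent envelope indices i < j the intersection is x = (a_i − a_j) / (j − i). Reading off the sorted break points: {-6, -5, 8}.
Verification: at each break x_0, at least two indices attain the minimum of min_i(a_i + i · x_0).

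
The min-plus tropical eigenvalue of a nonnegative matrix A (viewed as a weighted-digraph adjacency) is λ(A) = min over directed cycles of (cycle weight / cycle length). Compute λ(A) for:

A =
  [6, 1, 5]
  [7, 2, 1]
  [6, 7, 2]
λ(A) = 2

Enumerate directed cycles and compute their means (weight / length). Sample:
  cycle 0 → 0: weight = 6, length = 1, mean = 6/1 ≈ 6.000
  cycle 1 → 1: weight = 2, length = 1, mean = 2/1 ≈ 2.000
  cycle 2 → 2: weight = 2, length = 1, mean = 2/1 ≈ 2.000
  cycle 0 → 1 → 0: weight = 8, length = 2, mean = 8/2 ≈ 4.000
  cycle 0 → 2 → 0: weight = 11, length = 2, mean = 11/2 ≈ 5.500
  cycle 1 → 0 → 1: weight = 8, length = 2, mean = 8/2 ≈ 4.000
Minimum mean = 2.000, attained e.g. along the cycle 1 → 1 with weight 2 and length 1. So λ(A) = 2/1 = 2.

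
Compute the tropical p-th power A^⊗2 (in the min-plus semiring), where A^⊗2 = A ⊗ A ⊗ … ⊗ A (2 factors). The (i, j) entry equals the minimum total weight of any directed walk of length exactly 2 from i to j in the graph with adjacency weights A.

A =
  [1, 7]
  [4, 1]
A^⊗2 =
  [2, 8]
  [5, 2]

Each entry (A^⊗2)_ij equals the minimum over all length-2 walks i = v_0 → v_1 → … → v_2 = j of Σ_t A[v_t][v_{t+1}]. For example, for (i, j) = (0, 1) we minimise over 2 possible intermediate vertex sequences; the minimum is 8, attained along the walk 0 → 0 → 1.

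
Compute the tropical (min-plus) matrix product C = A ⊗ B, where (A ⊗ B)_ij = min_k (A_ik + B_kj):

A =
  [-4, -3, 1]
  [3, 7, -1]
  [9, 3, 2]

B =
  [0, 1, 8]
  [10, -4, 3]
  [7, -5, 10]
A ⊗ B =
  [-4, -7, 0]
  [3, -6, 9]
  [9, -3, 6]

Apply the min-plus product entry-by-entry:
  C[0][0] = min over k of (A[0][0] + B[0][0] = -4 + 0 = -4, A[0][1] + B[1][0] = -3 + 10 = 7, A[0][2] + B[2][0] = 1 + 7 = 8) = -4 (attained at k = 0)
  C[0][1] = min over k of (A[0][0] + B[0][1] = -4 + 1 = -3, A[0][1] + B[1][1] = -3 + -4 = -7, A[0][2] + B[2][1] = 1 + -5 = -4) = -7 (attained at k = 1)
  C[0][2] = min over k of (A[0][0] + B[0][2] = -4 + 8 = 4, A[0][1] + B[1][2] = -3 + 3 = 0, A[0][2] + B[2][2] = 1 + 10 = 11) = 0 (attained at k = 1)
  C[1][0] = min over k of (A[1][0] + B[0][0] = 3 + 0 = 3, A[1][1] + B[1][0] = 7 + 10 = 17, A[1][2] + B[2][0] = -1 + 7 = 6) = 3 (attained at k = 0)
  C[1][1] = min over k of (A[1][0] + B[0][1] = 3 + 1 = 4, A[1][1] + B[1][1] = 7 + -4 = 3, A[1][2] + B[2][1] = -1 + -5 = -6) = -6 (attained at k = 2)
  C[1][2] = min over k of (A[1][0] + B[0][2] = 3 + 8 = 11, A[1][1] + B[1][2] = 7 + 3 = 10, A[1][2] + B[2][2] = -1 + 10 = 9) = 9 (attained at k = 2)
  C[2][0] = min over k of (A[2][0] + B[0][0] = 9 + 0 = 9, A[2][1] + B[1][0] = 3 + 10 = 13, A[2][2] + B[2][0] = 2 + 7 = 9) = 9 (attained at k = 0)
  C[2][1] = min over k of (A[2][0] + B[0][1] = 9 + 1 = 10, A[2][1] + B[1][1] = 3 + -4 = -1, A[2][2] + B[2][1] = 2 + -5 = -3) = -3 (attained at k = 2)
  C[2][2] = min over k of (A[2][0] + B[0][2] = 9 + 8 = 17, A[2][1] + B[1][2] = 3 + 3 = 6, A[2][2] + B[2][2] = 2 + 10 = 12) = 6 (attained at k = 1)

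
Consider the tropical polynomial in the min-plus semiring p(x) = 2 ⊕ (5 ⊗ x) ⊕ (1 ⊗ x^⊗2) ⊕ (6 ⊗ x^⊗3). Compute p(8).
p(8) = 2

A tropical monomial a ⊗ x^⊗i evaluates to a + i · x. Evaluating each term at x = 8:
  Term 0 contributes 2 + 0 · 8 = 2
  Term 1 contributes 5 + 1 · 8 = 13
  Term 2 contributes 1 + 2 · 8 = 17
  Term 3 contributes 6 + 3 · 8 = 30
p(8) = ⊕ of these = min[2, 13, 17, 30] = 2.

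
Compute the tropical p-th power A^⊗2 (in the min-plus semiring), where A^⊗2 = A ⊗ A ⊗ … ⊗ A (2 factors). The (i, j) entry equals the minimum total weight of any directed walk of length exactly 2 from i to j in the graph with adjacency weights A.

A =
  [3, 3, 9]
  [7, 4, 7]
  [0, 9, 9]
A^⊗2 =
  [6, 6, 10]
  [7, 8, 11]
  [3, 3, 9]

Each entry (A^⊗2)_ij equals the minimum over all length-2 walks i = v_0 → v_1 → … → v_2 = j of Σ_t A[v_t][v_{t+1}]. For example, for (i, j) = (0, 2) we minimise over 3 possible intermediate vertex sequences; the minimum is 10, attained along the walk 0 → 1 → 2.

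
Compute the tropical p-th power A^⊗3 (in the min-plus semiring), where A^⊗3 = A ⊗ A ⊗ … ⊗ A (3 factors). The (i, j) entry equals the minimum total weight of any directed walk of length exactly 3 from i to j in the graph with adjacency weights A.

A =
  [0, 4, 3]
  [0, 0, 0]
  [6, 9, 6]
A^⊗3 =
  [0, 4, 3]
  [0, 0, 0]
  [6, 9, 9]

Each entry (A^⊗3)_ij equals the minimum over all length-3 walks i = v_0 → v_1 → … → v_3 = j of Σ_t A[v_t][v_{t+1}]. For example, for (i, j) = (0, 2) we minimise over 9 possible intermediate vertex sequences; the minimum is 3, attained along the walk 0 → 0 → 0 → 2.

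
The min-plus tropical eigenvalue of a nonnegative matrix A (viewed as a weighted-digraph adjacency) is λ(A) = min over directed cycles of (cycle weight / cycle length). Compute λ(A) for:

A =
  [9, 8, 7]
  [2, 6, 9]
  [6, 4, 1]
λ(A) = 1

Enumerate directed cycles and compute their means (weight / length). Sample:
  cycle 0 → 0: weight = 9, length = 1, mean = 9/1 ≈ 9.000
  cycle 1 → 1: weight = 6, length = 1, mean = 6/1 ≈ 6.000
  cycle 2 → 2: weight = 1, length = 1, mean = 1/1 ≈ 1.000
  cycle 0 → 1 → 0: weight = 10, length = 2, mean = 10/2 ≈ 5.000
  cycle 0 → 2 → 0: weight = 13, length = 2, mean = 13/2 ≈ 6.500
  cycle 1 → 0 → 1: weight = 10, length = 2, mean = 10/2 ≈ 5.000
Minimum mean = 1.000, attained e.g. along the cycle 2 → 2 with weight 1 and length 1. So λ(A) = 1/1 = 1.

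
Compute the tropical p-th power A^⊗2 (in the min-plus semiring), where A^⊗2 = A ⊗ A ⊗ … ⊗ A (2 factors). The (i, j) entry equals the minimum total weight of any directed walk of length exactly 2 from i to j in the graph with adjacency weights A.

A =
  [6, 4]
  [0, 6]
A^⊗2 =
  [4, 10]
  [6, 4]

Each entry (A^⊗2)_ij equals the minimum over all length-2 walks i = v_0 → v_1 → … → v_2 = j of Σ_t A[v_t][v_{t+1}]. For example, for (i, j) = (0, 1) we minimise over 2 possible intermediate vertex sequences; the minimum is 10, attained along the walk 0 → 0 → 1.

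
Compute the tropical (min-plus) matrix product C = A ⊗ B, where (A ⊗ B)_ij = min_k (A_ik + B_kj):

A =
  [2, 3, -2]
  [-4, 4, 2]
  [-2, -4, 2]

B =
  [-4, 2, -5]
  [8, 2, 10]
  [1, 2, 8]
A ⊗ B =
  [-2, 0, -3]
  [-8, -2, -9]
  [-6, -2, -7]

Apply the min-plus product entry-by-entry:
  C[0][0] = min over k of (A[0][0] + B[0][0] = 2 + -4 = -2, A[0][1] + B[1][0] = 3 + 8 = 11, A[0][2] + B[2][0] = -2 + 1 = -1) = -2 (attained at k = 0)
  C[0][1] = min over k of (A[0][0] + B[0][1] = 2 + 2 = 4, A[0][1] + B[1][1] = 3 + 2 = 5, A[0][2] + B[2][1] = -2 + 2 = 0) = 0 (attained at k = 2)
  C[0][2] = min over k of (A[0][0] + B[0][2] = 2 + -5 = -3, A[0][1] + B[1][2] = 3 + 10 = 13, A[0][2] + B[2][2] = -2 + 8 = 6) = -3 (attained at k = 0)
  C[1][0] = min over k of (A[1][0] + B[0][0] = -4 + -4 = -8, A[1][1] + B[1][0] = 4 + 8 = 12, A[1][2] + B[2][0] = 2 + 1 = 3) = -8 (attained at k = 0)
  C[1][1] = min over k of (A[1][0] + B[0][1] = -4 + 2 = -2, A[1][1] + B[1][1] = 4 + 2 = 6, A[1][2] + B[2][1] = 2 + 2 = 4) = -2 (attained at k = 0)
  C[1][2] = min over k of (A[1][0] + B[0][2] = -4 + -5 = -9, A[1][1] + B[1][2] = 4 + 10 = 14, A[1][2] + B[2][2] = 2 + 8 = 10) = -9 (attained at k = 0)
  C[2][0] = min over k of (A[2][0] + B[0][0] = -2 + -4 = -6, A[2][1] + B[1][0] = -4 + 8 = 4, A[2][2] + B[2][0] = 2 + 1 = 3) = -6 (attained at k = 0)
  C[2][1] = min over k of (A[2][0] + B[0][1] = -2 + 2 = 0, A[2][1] + B[1][1] = -4 + 2 = -2, A[2][2] + B[2][1] = 2 + 2 = 4) = -2 (attained at k = 1)
  C[2][2] = min over k of (A[2][0] + B[0][2] = -2 + -5 = -7, A[2][1] + B[1][2] = -4 + 10 = 6, A[2][2] + B[2][2] = 2 + 8 = 10) = -7 (attained at k = 0)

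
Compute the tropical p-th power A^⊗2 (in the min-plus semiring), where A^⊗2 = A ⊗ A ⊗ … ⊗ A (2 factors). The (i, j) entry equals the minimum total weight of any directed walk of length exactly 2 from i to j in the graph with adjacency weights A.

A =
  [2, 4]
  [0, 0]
A^⊗2 =
  [4, 4]
  [0, 0]

Each entry (A^⊗2)_ij equals the minimum over all length-2 walks i = v_0 → v_1 → … → v_2 = j of Σ_t A[v_t][v_{t+1}]. For example, for (i, j) = (0, 1) we minimise over 2 possible intermediate vertex sequences; the minimum is 4, attained along the walk 0 → 1 → 1.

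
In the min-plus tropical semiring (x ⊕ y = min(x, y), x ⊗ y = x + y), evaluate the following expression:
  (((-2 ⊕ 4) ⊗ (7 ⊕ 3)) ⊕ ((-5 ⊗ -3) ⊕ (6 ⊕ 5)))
(((-2 ⊕ 4) ⊗ (7 ⊕ 3)) ⊕ ((-5 ⊗ -3) ⊕ (6 ⊕ 5))) = -8

Expand innermost to outermost. Recall ⊕ takes the minimum of its arguments and ⊗ takes their sum. Working out the expression (((-2 ⊕ 4) ⊗ (7 ⊕ 3)) ⊕ ((-5 ⊗ -3) ⊕ (6 ⊕ 5))) gives -8.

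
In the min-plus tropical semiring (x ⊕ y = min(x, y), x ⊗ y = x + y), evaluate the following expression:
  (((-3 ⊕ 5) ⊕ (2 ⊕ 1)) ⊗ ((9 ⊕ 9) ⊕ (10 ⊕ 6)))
(((-3 ⊕ 5) ⊕ (2 ⊕ 1)) ⊗ ((9 ⊕ 9) ⊕ (10 ⊕ 6))) = 3

Expand innermost to outermost. Recall ⊕ takes the minimum of its arguments and ⊗ takes their sum. Working out the expression (((-3 ⊕ 5) ⊕ (2 ⊕ 1)) ⊗ ((9 ⊕ 9) ⊕ (10 ⊕ 6))) gives 3.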